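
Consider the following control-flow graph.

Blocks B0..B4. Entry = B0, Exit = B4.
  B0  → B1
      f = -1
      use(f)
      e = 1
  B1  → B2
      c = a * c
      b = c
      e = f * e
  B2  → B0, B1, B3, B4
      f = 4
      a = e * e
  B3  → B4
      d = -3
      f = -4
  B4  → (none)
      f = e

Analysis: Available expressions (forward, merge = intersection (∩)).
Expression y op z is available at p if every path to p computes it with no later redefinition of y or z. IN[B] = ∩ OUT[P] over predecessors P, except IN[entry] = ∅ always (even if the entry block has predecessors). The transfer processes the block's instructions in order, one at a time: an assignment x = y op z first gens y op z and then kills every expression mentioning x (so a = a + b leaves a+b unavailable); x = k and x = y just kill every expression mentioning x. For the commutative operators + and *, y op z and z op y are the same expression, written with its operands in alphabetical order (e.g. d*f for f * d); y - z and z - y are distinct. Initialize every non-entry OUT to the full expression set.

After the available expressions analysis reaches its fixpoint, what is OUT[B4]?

Answer: {e*e}

Working:
Converged values:
  B0:   IN={}   OUT={}
  B1:   IN={}   OUT={}
  B2:   IN={}   OUT={e*e}
  B3:   IN={e*e}   OUT={e*e}
  B4:   IN={e*e}   OUT={e*e}

Merge at B4: IN[B4] = OUT[B2] ∩ OUT[B3] = {e*e}
Applying B4's transfer function to that IN value gives OUT[B4] (row B4 above).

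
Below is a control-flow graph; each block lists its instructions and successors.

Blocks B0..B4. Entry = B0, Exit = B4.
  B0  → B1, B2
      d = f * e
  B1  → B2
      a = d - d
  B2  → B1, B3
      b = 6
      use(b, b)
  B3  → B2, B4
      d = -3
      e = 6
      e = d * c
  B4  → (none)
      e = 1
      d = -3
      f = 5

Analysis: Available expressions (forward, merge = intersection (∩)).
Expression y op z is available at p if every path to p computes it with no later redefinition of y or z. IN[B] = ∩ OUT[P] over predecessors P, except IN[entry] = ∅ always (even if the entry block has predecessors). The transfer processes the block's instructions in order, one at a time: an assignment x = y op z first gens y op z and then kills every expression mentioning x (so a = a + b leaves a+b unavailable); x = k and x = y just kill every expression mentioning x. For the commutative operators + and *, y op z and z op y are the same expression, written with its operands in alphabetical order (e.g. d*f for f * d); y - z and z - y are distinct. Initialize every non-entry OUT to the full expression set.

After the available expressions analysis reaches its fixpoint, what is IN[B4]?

Converged values:
  B0: | IN={} | OUT={e*f}
  B1: | IN={} | OUT={d-d}
  B2: | IN={} | OUT={}
  B3: | IN={} | OUT={c*d}
  B4: | IN={c*d} | OUT={}

Merge at B4: IN[B4] = OUT[B3] = {c*d}

Answer: {c*d}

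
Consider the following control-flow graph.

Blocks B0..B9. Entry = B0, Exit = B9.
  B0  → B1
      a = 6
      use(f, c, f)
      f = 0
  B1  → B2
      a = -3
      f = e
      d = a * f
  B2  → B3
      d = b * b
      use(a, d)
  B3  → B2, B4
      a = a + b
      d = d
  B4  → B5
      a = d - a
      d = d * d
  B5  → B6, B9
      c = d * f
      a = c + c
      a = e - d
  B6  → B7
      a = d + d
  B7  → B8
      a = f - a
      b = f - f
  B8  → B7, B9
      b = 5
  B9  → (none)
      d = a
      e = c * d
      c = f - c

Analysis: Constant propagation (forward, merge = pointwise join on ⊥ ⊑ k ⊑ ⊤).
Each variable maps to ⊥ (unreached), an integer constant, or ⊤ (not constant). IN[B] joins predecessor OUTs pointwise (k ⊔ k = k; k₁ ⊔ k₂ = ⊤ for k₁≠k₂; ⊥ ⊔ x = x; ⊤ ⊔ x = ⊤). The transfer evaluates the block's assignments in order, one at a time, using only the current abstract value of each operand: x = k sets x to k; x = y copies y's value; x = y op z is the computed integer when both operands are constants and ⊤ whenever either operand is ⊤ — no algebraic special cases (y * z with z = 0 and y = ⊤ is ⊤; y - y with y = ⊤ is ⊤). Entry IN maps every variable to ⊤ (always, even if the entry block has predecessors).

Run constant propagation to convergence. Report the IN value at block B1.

Answer: {a: 6, b: ⊤, c: ⊤, d: ⊤, e: ⊤, f: 0}

Working:
Fixpoint table:
  B0:  IN=(all ⊤)  OUT={a:6, f:0; rest ⊤}
  B1:  IN={a:6, f:0; rest ⊤}  OUT={a:-3; rest ⊤}
  B2:  IN=(all ⊤)  OUT=(all ⊤)
  B3:  IN=(all ⊤)  OUT=(all ⊤)
  B4:  IN=(all ⊤)  OUT=(all ⊤)
  B5:  IN=(all ⊤)  OUT=(all ⊤)
  B6:  IN=(all ⊤)  OUT=(all ⊤)
  B7:  IN=(all ⊤)  OUT=(all ⊤)
  B8:  IN=(all ⊤)  OUT={b:5; rest ⊤}
  B9:  IN=(all ⊤)  OUT=(all ⊤)

Merge at B1: IN[B1] = OUT[B0] = {a: 6, b: ⊤, c: ⊤, d: ⊤, e: ⊤, f: 0}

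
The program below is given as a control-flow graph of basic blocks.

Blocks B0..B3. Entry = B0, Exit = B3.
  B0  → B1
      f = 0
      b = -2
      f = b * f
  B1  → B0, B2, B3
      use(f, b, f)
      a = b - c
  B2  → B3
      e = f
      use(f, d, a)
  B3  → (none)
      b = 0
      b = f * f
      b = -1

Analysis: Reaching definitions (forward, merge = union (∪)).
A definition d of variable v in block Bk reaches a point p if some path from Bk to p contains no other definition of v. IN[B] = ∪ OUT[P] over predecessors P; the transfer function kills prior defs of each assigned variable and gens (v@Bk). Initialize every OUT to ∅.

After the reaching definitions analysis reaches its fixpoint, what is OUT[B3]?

Converged values:
  B0:   IN={a@B1, b@B0, f@B0}   OUT={a@B1, b@B0, f@B0}
  B1:   IN={a@B1, b@B0, f@B0}   OUT={a@B1, b@B0, f@B0}
  B2:   IN={a@B1, b@B0, f@B0}   OUT={a@B1, b@B0, e@B2, f@B0}
  B3:   IN={a@B1, b@B0, e@B2, f@B0}   OUT={a@B1, b@B3, e@B2, f@B0}

Merge at B3: IN[B3] = OUT[B1] ⊔ OUT[B2] = {a@B1, b@B0, e@B2, f@B0}
Applying B3's transfer function to that IN value gives OUT[B3] (row B3 above).

Answer: {a@B1, b@B3, e@B2, f@B0}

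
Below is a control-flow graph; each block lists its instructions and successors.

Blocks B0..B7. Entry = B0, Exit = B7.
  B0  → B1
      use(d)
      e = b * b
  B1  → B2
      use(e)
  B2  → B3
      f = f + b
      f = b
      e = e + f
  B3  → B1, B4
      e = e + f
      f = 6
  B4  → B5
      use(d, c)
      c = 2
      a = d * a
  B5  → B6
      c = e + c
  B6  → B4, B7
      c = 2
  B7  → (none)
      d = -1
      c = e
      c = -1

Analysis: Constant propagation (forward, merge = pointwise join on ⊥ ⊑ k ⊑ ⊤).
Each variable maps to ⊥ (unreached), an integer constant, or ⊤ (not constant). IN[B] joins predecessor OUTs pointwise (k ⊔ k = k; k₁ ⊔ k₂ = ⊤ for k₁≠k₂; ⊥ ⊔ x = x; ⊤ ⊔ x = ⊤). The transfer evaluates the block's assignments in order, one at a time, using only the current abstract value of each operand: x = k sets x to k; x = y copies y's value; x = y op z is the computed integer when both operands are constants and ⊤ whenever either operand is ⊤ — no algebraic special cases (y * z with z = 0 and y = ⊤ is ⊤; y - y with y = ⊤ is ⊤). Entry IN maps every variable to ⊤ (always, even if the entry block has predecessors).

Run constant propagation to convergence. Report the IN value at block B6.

Converged values:
  B0:  IN=(all ⊤)  OUT=(all ⊤)
  B1:  IN=(all ⊤)  OUT=(all ⊤)
  B2:  IN=(all ⊤)  OUT=(all ⊤)
  B3:  IN=(all ⊤)  OUT={f:6; rest ⊤}
  B4:  IN={f:6; rest ⊤}  OUT={c:2, f:6; rest ⊤}
  B5:  IN={c:2, f:6; rest ⊤}  OUT={f:6; rest ⊤}
  B6:  IN={f:6; rest ⊤}  OUT={c:2, f:6; rest ⊤}
  B7:  IN={c:2, f:6; rest ⊤}  OUT={c:-1, d:-1, f:6; rest ⊤}

Merge at B6: IN[B6] = OUT[B5] = {a: ⊤, b: ⊤, c: ⊤, d: ⊤, e: ⊤, f: 6}

Answer: {a: ⊤, b: ⊤, c: ⊤, d: ⊤, e: ⊤, f: 6}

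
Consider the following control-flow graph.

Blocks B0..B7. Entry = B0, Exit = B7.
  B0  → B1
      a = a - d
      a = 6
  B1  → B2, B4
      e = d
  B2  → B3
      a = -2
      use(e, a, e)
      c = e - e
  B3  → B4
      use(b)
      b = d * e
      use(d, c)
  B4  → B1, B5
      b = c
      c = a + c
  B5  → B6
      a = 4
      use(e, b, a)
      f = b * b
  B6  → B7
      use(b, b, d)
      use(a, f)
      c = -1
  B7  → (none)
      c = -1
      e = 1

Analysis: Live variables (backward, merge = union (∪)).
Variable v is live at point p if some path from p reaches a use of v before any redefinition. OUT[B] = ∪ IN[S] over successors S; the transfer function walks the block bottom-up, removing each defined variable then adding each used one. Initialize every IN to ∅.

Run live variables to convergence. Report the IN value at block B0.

Fixpoint table:
  B0: | IN={a, b, c, d} | OUT={a, b, c, d}
  B1: | IN={a, b, c, d} | OUT={a, b, c, d, e}
  B2: | IN={b, d, e} | OUT={a, b, c, d, e}
  B3: | IN={a, b, c, d, e} | OUT={a, c, d, e}
  B4: | IN={a, c, d, e} | OUT={a, b, c, d, e}
  B5: | IN={b, d, e} | OUT={a, b, d, f}
  B6: | IN={a, b, d, f} | OUT={}
  B7: | IN={} | OUT={}

Merge at B0: OUT[B0] = IN[B1] = {a, b, c, d}
Applying B0's transfer function to that OUT value gives IN[B0] (row B0 above).

Answer: {a, b, c, d}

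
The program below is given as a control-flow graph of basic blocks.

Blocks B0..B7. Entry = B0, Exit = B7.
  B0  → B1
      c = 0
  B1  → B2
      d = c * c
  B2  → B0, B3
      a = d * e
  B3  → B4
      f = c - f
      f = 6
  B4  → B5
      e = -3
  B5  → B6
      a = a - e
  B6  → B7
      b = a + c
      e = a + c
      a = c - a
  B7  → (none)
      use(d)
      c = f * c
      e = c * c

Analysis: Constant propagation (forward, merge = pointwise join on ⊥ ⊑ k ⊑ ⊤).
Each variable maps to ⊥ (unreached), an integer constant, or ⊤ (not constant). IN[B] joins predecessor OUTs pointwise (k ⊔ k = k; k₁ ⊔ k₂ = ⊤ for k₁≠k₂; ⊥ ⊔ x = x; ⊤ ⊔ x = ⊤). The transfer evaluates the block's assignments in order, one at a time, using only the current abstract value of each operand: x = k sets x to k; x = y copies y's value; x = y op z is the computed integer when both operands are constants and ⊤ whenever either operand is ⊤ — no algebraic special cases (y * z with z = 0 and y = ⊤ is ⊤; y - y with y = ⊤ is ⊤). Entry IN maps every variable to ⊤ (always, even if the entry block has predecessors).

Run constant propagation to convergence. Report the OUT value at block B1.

Per-block solution:
  B0:   IN=(all ⊤)   OUT={c:0; rest ⊤}
  B1:   IN={c:0; rest ⊤}   OUT={c:0, d:0; rest ⊤}
  B2:   IN={c:0, d:0; rest ⊤}   OUT={c:0, d:0; rest ⊤}
  B3:   IN={c:0, d:0; rest ⊤}   OUT={c:0, d:0, f:6; rest ⊤}
  B4:   IN={c:0, d:0, f:6; rest ⊤}   OUT={c:0, d:0, e:-3, f:6; rest ⊤}
  B5:   IN={c:0, d:0, e:-3, f:6; rest ⊤}   OUT={c:0, d:0, e:-3, f:6; rest ⊤}
  B6:   IN={c:0, d:0, e:-3, f:6; rest ⊤}   OUT={c:0, d:0, f:6; rest ⊤}
  B7:   IN={c:0, d:0, f:6; rest ⊤}   OUT={c:0, d:0, e:0, f:6; rest ⊤}

Merge at B1: IN[B1] = OUT[B0] = {a: ⊤, b: ⊤, c: 0, d: ⊤, e: ⊤, f: ⊤}
Applying B1's transfer function to that IN value gives OUT[B1] (row B1 above).

Answer: {a: ⊤, b: ⊤, c: 0, d: 0, e: ⊤, f: ⊤}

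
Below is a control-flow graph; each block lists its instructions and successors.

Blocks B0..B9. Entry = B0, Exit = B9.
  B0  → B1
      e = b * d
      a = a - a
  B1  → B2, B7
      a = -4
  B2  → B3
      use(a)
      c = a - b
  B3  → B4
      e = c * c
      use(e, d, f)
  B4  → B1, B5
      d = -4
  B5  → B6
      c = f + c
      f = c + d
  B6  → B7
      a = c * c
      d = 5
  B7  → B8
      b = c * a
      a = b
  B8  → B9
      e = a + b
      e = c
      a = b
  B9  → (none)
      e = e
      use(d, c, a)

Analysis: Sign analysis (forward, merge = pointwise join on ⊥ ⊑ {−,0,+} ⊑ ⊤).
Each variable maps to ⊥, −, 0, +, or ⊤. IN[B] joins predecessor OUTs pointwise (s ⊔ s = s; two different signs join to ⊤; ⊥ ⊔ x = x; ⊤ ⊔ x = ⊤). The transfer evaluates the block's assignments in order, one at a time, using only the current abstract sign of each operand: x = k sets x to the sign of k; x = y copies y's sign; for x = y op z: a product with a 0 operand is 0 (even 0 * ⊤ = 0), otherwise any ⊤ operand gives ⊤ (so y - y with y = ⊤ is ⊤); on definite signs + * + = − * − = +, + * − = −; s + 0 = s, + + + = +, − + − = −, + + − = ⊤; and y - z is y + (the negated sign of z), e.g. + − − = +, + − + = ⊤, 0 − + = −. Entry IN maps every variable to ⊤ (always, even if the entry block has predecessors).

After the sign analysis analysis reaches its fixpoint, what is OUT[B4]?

Answer: {a: -, b: ⊤, c: ⊤, d: -, e: ⊤, f: ⊤}

Working:
Converged values:
  B0:  IN=(all ⊤)  OUT=(all ⊤)
  B1:  IN=(all ⊤)  OUT={a:-; rest ⊤}
  B2:  IN={a:-; rest ⊤}  OUT={a:-; rest ⊤}
  B3:  IN={a:-; rest ⊤}  OUT={a:-; rest ⊤}
  B4:  IN={a:-; rest ⊤}  OUT={a:-, d:-; rest ⊤}
  B5:  IN={a:-, d:-; rest ⊤}  OUT={a:-, d:-; rest ⊤}
  B6:  IN={a:-, d:-; rest ⊤}  OUT={d:+; rest ⊤}
  B7:  IN=(all ⊤)  OUT=(all ⊤)
  B8:  IN=(all ⊤)  OUT=(all ⊤)
  B9:  IN=(all ⊤)  OUT=(all ⊤)

Merge at B4: IN[B4] = OUT[B3] = {a: -, b: ⊤, c: ⊤, d: ⊤, e: ⊤, f: ⊤}
Applying B4's transfer function to that IN value gives OUT[B4] (row B4 above).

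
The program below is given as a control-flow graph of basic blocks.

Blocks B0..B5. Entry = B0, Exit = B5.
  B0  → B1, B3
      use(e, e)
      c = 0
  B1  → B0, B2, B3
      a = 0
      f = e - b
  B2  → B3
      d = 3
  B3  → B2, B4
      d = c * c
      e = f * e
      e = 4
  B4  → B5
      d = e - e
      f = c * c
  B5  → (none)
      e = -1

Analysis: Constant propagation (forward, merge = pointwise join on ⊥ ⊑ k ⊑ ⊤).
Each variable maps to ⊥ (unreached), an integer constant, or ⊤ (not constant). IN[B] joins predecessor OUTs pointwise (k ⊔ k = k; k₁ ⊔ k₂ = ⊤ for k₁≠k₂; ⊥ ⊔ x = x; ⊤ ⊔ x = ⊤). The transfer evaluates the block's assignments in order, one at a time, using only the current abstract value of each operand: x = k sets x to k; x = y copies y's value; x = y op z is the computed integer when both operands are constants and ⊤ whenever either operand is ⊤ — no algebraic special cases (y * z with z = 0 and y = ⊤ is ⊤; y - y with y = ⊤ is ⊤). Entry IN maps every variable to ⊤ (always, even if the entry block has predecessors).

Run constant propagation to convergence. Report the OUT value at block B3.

Answer: {a: ⊤, b: ⊤, c: 0, d: 0, e: 4, f: ⊤}

Working:
Converged values:
  B0:  IN=(all ⊤)  OUT={c:0; rest ⊤}
  B1:  IN={c:0; rest ⊤}  OUT={a:0, c:0; rest ⊤}
  B2:  IN={c:0; rest ⊤}  OUT={c:0, d:3; rest ⊤}
  B3:  IN={c:0; rest ⊤}  OUT={c:0, d:0, e:4; rest ⊤}
  B4:  IN={c:0, d:0, e:4; rest ⊤}  OUT={c:0, d:0, e:4, f:0; rest ⊤}
  B5:  IN={c:0, d:0, e:4, f:0; rest ⊤}  OUT={c:0, d:0, e:-1, f:0; rest ⊤}

Merge at B3: IN[B3] = OUT[B0] ⊔ OUT[B1] ⊔ OUT[B2] = {a: ⊤, b: ⊤, c: 0, d: ⊤, e: ⊤, f: ⊤}
Applying B3's transfer function to that IN value gives OUT[B3] (row B3 above).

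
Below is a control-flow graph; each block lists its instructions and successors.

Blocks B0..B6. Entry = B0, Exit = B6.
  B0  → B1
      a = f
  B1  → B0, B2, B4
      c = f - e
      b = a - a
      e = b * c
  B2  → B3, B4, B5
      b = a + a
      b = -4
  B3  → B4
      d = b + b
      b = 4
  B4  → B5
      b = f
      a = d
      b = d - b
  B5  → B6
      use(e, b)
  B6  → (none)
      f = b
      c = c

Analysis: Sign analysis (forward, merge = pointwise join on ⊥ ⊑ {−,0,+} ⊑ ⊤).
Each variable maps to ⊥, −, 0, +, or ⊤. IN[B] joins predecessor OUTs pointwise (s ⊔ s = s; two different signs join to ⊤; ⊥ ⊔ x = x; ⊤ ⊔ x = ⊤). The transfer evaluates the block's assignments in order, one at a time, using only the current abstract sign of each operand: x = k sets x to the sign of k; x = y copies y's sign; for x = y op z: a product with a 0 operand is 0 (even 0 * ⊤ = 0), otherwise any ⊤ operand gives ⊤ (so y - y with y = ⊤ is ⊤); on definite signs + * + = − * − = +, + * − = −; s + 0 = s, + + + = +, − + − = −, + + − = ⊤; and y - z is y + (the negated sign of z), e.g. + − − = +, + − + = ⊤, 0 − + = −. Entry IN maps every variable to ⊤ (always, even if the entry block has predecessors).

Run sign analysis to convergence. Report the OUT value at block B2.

Answer: {a: ⊤, b: -, c: ⊤, d: ⊤, e: ⊤, f: ⊤}

Trace:
Fixpoint table:
  B0:   IN=(all ⊤)   OUT=(all ⊤)
  B1:   IN=(all ⊤)   OUT=(all ⊤)
  B2:   IN=(all ⊤)   OUT={b:-; rest ⊤}
  B3:   IN={b:-; rest ⊤}   OUT={b:+, d:-; rest ⊤}
  B4:   IN=(all ⊤)   OUT=(all ⊤)
  B5:   IN=(all ⊤)   OUT=(all ⊤)
  B6:   IN=(all ⊤)   OUT=(all ⊤)

Merge at B2: IN[B2] = OUT[B1] = {a: ⊤, b: ⊤, c: ⊤, d: ⊤, e: ⊤, f: ⊤}
Applying B2's transfer function to that IN value gives OUT[B2] (row B2 above).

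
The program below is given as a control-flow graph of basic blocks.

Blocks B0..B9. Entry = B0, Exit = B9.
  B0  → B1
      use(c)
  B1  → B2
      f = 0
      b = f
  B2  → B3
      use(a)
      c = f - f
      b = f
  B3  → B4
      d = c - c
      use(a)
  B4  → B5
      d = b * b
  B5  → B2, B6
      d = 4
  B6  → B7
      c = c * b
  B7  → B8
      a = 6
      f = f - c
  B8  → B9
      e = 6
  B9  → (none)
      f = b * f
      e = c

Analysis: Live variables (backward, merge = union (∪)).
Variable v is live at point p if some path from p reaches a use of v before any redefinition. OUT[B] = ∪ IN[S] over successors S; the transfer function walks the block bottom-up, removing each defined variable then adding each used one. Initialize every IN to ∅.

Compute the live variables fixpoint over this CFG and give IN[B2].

Converged values:
  B0:   IN={a, c}   OUT={a}
  B1:   IN={a}   OUT={a, f}
  B2:   IN={a, f}   OUT={a, b, c, f}
  B3:   IN={a, b, c, f}   OUT={a, b, c, f}
  B4:   IN={a, b, c, f}   OUT={a, b, c, f}
  B5:   IN={a, b, c, f}   OUT={a, b, c, f}
  B6:   IN={b, c, f}   OUT={b, c, f}
  B7:   IN={b, c, f}   OUT={b, c, f}
  B8:   IN={b, c, f}   OUT={b, c, f}
  B9:   IN={b, c, f}   OUT={}

Merge at B2: OUT[B2] = IN[B3] = {a, b, c, f}
Applying B2's transfer function to that OUT value gives IN[B2] (row B2 above).

Answer: {a, f}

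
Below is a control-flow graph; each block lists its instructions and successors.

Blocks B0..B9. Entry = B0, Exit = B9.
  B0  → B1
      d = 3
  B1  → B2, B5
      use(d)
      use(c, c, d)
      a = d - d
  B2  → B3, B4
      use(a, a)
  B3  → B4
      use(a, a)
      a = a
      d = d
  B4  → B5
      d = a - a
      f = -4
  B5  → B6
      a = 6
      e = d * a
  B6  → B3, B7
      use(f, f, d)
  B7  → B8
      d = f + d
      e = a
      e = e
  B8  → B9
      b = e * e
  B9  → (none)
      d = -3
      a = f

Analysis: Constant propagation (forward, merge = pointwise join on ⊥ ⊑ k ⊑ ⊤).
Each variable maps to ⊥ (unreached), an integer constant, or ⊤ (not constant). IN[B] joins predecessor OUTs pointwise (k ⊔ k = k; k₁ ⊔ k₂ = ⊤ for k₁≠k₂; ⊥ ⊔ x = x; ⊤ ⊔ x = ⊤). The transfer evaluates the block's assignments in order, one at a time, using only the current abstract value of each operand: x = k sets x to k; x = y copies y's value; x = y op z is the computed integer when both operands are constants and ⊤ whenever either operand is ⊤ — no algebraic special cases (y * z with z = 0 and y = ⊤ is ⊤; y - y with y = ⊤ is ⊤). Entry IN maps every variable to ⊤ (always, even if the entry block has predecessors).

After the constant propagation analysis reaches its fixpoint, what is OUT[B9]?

Answer: {a: ⊤, b: 36, c: ⊤, d: -3, e: 6, f: ⊤}

Derivation:
Per-block solution:
  B0:  IN=(all ⊤)  OUT={d:3; rest ⊤}
  B1:  IN={d:3; rest ⊤}  OUT={a:0, d:3; rest ⊤}
  B2:  IN={a:0, d:3; rest ⊤}  OUT={a:0, d:3; rest ⊤}
  B3:  IN=(all ⊤)  OUT=(all ⊤)
  B4:  IN=(all ⊤)  OUT={f:-4; rest ⊤}
  B5:  IN=(all ⊤)  OUT={a:6; rest ⊤}
  B6:  IN={a:6; rest ⊤}  OUT={a:6; rest ⊤}
  B7:  IN={a:6; rest ⊤}  OUT={a:6, e:6; rest ⊤}
  B8:  IN={a:6, e:6; rest ⊤}  OUT={a:6, b:36, e:6; rest ⊤}
  B9:  IN={a:6, b:36, e:6; rest ⊤}  OUT={b:36, d:-3, e:6; rest ⊤}

Merge at B9: IN[B9] = OUT[B8] = {a: 6, b: 36, c: ⊤, d: ⊤, e: 6, f: ⊤}
Applying B9's transfer function to that IN value gives OUT[B9] (row B9 above).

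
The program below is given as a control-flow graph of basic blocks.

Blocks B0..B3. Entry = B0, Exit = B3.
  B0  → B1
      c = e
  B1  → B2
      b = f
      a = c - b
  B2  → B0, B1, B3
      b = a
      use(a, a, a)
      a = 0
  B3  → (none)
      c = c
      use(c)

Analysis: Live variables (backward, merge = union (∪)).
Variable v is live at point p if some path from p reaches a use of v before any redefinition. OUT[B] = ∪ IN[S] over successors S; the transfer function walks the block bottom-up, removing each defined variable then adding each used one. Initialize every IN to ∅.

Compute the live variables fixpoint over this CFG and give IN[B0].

Answer: {e, f}

Derivation:
Per-block solution:
  B0:   IN={e, f}   OUT={c, e, f}
  B1:   IN={c, e, f}   OUT={a, c, e, f}
  B2:   IN={a, c, e, f}   OUT={c, e, f}
  B3:   IN={c}   OUT={}

Merge at B0: OUT[B0] = IN[B1] = {c, e, f}
Applying B0's transfer function to that OUT value gives IN[B0] (row B0 above).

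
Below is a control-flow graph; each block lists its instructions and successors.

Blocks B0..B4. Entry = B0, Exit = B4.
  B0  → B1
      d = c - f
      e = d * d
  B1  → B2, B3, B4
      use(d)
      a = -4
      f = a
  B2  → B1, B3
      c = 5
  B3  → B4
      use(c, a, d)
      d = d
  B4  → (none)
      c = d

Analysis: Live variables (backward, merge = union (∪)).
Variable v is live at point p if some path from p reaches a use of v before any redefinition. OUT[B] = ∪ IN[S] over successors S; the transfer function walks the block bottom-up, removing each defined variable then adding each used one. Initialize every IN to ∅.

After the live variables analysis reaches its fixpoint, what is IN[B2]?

Answer: {a, d}

Derivation:
Fixpoint table:
  B0:   IN={c, f}   OUT={c, d}
  B1:   IN={c, d}   OUT={a, c, d}
  B2:   IN={a, d}   OUT={a, c, d}
  B3:   IN={a, c, d}   OUT={d}
  B4:   IN={d}   OUT={}

Merge at B2: OUT[B2] = IN[B1] ⊔ IN[B3] = {a, c, d}
Applying B2's transfer function to that OUT value gives IN[B2] (row B2 above).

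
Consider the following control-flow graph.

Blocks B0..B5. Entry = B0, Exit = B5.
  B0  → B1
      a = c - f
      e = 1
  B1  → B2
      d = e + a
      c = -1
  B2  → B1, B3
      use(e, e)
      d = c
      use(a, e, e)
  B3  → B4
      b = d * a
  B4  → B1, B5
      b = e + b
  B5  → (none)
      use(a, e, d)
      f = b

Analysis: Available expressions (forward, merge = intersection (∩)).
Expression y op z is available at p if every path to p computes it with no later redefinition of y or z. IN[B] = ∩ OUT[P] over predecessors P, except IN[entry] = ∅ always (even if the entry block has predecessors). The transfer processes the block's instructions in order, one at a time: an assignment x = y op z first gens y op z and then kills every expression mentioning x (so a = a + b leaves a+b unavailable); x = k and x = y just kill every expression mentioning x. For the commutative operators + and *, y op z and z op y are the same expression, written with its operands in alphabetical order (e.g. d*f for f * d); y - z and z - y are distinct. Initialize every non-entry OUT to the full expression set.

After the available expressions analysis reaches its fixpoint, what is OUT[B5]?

Answer: {a*d, a+e}

Working:
Fixpoint table:
  B0: | IN={} | OUT={c-f}
  B1: | IN={} | OUT={a+e}
  B2: | IN={a+e} | OUT={a+e}
  B3: | IN={a+e} | OUT={a*d, a+e}
  B4: | IN={a*d, a+e} | OUT={a*d, a+e}
  B5: | IN={a*d, a+e} | OUT={a*d, a+e}

Merge at B5: IN[B5] = OUT[B4] = {a*d, a+e}
Applying B5's transfer function to that IN value gives OUT[B5] (row B5 above).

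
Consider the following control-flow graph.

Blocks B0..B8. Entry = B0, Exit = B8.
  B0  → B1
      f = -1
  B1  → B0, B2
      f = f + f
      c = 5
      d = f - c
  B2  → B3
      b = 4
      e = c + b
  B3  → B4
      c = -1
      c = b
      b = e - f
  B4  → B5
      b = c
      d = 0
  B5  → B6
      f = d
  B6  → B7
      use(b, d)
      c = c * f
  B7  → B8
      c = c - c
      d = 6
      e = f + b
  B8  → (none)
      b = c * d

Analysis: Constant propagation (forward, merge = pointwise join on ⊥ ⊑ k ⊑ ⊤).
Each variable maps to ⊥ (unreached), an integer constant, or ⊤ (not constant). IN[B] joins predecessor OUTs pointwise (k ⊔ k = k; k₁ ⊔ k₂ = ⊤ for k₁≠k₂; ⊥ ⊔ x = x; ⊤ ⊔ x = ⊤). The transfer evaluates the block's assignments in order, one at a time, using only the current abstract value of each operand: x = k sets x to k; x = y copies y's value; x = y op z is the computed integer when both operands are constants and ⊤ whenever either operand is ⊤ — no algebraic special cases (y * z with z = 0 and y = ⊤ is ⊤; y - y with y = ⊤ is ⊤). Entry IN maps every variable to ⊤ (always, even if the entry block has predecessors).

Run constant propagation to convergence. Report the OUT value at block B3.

Converged values:
  B0:  IN=(all ⊤)  OUT={f:-1; rest ⊤}
  B1:  IN={f:-1; rest ⊤}  OUT={c:5, d:-7, f:-2; rest ⊤}
  B2:  IN={c:5, d:-7, f:-2; rest ⊤}  OUT={b:4, c:5, d:-7, e:9, f:-2; rest ⊤}
  B3:  IN={b:4, c:5, d:-7, e:9, f:-2; rest ⊤}  OUT={b:11, c:4, d:-7, e:9, f:-2; rest ⊤}
  B4:  IN={b:11, c:4, d:-7, e:9, f:-2; rest ⊤}  OUT={b:4, c:4, d:0, e:9, f:-2; rest ⊤}
  B5:  IN={b:4, c:4, d:0, e:9, f:-2; rest ⊤}  OUT={b:4, c:4, d:0, e:9, f:0; rest ⊤}
  B6:  IN={b:4, c:4, d:0, e:9, f:0; rest ⊤}  OUT={b:4, c:0, d:0, e:9, f:0; rest ⊤}
  B7:  IN={b:4, c:0, d:0, e:9, f:0; rest ⊤}  OUT={b:4, c:0, d:6, e:4, f:0; rest ⊤}
  B8:  IN={b:4, c:0, d:6, e:4, f:0; rest ⊤}  OUT={b:0, c:0, d:6, e:4, f:0; rest ⊤}

Merge at B3: IN[B3] = OUT[B2] = {a: ⊤, b: 4, c: 5, d: -7, e: 9, f: -2}
Applying B3's transfer function to that IN value gives OUT[B3] (row B3 above).

Answer: {a: ⊤, b: 11, c: 4, d: -7, e: 9, f: -2}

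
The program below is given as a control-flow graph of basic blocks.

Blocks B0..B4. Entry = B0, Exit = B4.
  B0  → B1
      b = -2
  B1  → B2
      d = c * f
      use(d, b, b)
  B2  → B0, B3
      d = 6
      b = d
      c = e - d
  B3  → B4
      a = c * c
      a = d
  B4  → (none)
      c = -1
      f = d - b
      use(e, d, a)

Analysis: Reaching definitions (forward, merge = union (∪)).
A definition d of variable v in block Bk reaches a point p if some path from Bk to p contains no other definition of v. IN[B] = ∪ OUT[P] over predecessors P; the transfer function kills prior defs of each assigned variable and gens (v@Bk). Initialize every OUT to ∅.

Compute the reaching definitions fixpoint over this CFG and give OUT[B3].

Answer: {a@B3, b@B2, c@B2, d@B2}

Trace:
Fixpoint table:
  B0: | IN={b@B2, c@B2, d@B2} | OUT={b@B0, c@B2, d@B2}
  B1: | IN={b@B0, c@B2, d@B2} | OUT={b@B0, c@B2, d@B1}
  B2: | IN={b@B0, c@B2, d@B1} | OUT={b@B2, c@B2, d@B2}
  B3: | IN={b@B2, c@B2, d@B2} | OUT={a@B3, b@B2, c@B2, d@B2}
  B4: | IN={a@B3, b@B2, c@B2, d@B2} | OUT={a@B3, b@B2, c@B4, d@B2, f@B4}

Merge at B3: IN[B3] = OUT[B2] = {b@B2, c@B2, d@B2}
Applying B3's transfer function to that IN value gives OUT[B3] (row B3 above).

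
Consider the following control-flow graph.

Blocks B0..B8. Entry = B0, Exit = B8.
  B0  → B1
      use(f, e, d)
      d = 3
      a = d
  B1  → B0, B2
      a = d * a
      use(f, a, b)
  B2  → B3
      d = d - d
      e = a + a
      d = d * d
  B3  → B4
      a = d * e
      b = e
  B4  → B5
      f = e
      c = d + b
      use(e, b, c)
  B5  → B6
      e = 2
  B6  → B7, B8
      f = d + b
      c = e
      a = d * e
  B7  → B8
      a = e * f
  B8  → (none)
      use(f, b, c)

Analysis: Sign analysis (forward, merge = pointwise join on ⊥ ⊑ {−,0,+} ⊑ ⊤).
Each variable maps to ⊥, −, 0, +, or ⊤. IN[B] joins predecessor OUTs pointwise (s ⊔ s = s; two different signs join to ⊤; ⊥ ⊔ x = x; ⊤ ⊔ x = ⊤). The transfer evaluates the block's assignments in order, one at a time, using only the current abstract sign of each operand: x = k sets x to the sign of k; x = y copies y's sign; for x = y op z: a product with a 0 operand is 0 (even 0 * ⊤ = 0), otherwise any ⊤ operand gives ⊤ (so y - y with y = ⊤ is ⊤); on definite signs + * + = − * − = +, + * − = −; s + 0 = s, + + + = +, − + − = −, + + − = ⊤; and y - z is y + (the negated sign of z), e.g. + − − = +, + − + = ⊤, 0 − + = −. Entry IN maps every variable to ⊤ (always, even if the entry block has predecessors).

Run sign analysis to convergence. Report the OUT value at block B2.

Converged values:
  B0:  IN=(all ⊤)  OUT={a:+, d:+; rest ⊤}
  B1:  IN={a:+, d:+; rest ⊤}  OUT={a:+, d:+; rest ⊤}
  B2:  IN={a:+, d:+; rest ⊤}  OUT={a:+, e:+; rest ⊤}
  B3:  IN={a:+, e:+; rest ⊤}  OUT={b:+, e:+; rest ⊤}
  B4:  IN={b:+, e:+; rest ⊤}  OUT={b:+, e:+, f:+; rest ⊤}
  B5:  IN={b:+, e:+, f:+; rest ⊤}  OUT={b:+, e:+, f:+; rest ⊤}
  B6:  IN={b:+, e:+, f:+; rest ⊤}  OUT={b:+, c:+, e:+; rest ⊤}
  B7:  IN={b:+, c:+, e:+; rest ⊤}  OUT={b:+, c:+, e:+; rest ⊤}
  B8:  IN={b:+, c:+, e:+; rest ⊤}  OUT={b:+, c:+, e:+; rest ⊤}

Merge at B2: IN[B2] = OUT[B1] = {a: +, b: ⊤, c: ⊤, d: +, e: ⊤, f: ⊤}
Applying B2's transfer function to that IN value gives OUT[B2] (row B2 above).

Answer: {a: +, b: ⊤, c: ⊤, d: ⊤, e: +, f: ⊤}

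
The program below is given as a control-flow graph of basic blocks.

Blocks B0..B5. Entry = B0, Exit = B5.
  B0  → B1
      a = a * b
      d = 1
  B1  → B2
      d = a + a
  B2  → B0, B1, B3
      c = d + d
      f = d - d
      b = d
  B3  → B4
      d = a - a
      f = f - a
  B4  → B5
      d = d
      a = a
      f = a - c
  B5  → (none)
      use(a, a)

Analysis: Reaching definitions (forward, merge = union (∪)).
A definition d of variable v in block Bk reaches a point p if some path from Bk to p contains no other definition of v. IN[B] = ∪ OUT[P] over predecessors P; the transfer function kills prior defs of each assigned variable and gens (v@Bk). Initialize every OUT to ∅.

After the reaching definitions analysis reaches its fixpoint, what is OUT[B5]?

Fixpoint table:
  B0: | IN={a@B0, b@B2, c@B2, d@B1, f@B2} | OUT={a@B0, b@B2, c@B2, d@B0, f@B2}
  B1: | IN={a@B0, b@B2, c@B2, d@B0, d@B1, f@B2} | OUT={a@B0, b@B2, c@B2, d@B1, f@B2}
  B2: | IN={a@B0, b@B2, c@B2, d@B1, f@B2} | OUT={a@B0, b@B2, c@B2, d@B1, f@B2}
  B3: | IN={a@B0, b@B2, c@B2, d@B1, f@B2} | OUT={a@B0, b@B2, c@B2, d@B3, f@B3}
  B4: | IN={a@B0, b@B2, c@B2, d@B3, f@B3} | OUT={a@B4, b@B2, c@B2, d@B4, f@B4}
  B5: | IN={a@B4, b@B2, c@B2, d@B4, f@B4} | OUT={a@B4, b@B2, c@B2, d@B4, f@B4}

Merge at B5: IN[B5] = OUT[B4] = {a@B4, b@B2, c@B2, d@B4, f@B4}
Applying B5's transfer function to that IN value gives OUT[B5] (row B5 above).

Answer: {a@B4, b@B2, c@B2, d@B4, f@B4}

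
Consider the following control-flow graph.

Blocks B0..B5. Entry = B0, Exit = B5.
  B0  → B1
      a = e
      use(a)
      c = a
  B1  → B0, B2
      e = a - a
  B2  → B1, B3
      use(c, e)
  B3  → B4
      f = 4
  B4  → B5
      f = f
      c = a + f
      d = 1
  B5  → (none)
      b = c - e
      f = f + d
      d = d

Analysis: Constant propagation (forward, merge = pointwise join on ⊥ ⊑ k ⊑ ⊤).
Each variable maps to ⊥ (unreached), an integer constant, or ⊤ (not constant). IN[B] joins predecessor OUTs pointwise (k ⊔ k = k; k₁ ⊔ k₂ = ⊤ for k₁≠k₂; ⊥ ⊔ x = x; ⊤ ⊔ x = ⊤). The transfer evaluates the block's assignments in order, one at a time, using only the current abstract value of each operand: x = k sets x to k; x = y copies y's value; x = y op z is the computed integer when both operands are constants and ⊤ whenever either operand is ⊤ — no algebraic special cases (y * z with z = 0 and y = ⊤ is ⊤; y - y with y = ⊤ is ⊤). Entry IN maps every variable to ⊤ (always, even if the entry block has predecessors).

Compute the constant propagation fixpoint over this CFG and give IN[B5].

Per-block solution:
  B0:   IN=(all ⊤)   OUT=(all ⊤)
  B1:   IN=(all ⊤)   OUT=(all ⊤)
  B2:   IN=(all ⊤)   OUT=(all ⊤)
  B3:   IN=(all ⊤)   OUT={f:4; rest ⊤}
  B4:   IN={f:4; rest ⊤}   OUT={d:1, f:4; rest ⊤}
  B5:   IN={d:1, f:4; rest ⊤}   OUT={d:1, f:5; rest ⊤}

Merge at B5: IN[B5] = OUT[B4] = {a: ⊤, b: ⊤, c: ⊤, d: 1, e: ⊤, f: 4}

Answer: {a: ⊤, b: ⊤, c: ⊤, d: 1, e: ⊤, f: 4}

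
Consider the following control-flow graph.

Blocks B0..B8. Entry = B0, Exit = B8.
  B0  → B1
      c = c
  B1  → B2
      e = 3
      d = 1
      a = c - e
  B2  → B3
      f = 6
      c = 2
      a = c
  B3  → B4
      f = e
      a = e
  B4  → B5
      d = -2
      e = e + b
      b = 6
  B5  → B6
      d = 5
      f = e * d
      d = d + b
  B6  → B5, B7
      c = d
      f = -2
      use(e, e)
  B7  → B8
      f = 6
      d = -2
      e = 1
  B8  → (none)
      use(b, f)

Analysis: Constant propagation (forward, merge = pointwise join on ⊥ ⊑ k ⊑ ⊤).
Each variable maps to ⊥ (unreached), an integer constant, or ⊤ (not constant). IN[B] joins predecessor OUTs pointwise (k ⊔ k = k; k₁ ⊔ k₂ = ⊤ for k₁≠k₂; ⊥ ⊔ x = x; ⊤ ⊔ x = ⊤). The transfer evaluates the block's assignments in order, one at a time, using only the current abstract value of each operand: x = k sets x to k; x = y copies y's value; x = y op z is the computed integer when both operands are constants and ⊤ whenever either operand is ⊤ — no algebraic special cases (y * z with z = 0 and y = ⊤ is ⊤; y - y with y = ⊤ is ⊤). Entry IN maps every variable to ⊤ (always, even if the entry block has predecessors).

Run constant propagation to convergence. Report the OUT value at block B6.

Answer: {a: 3, b: 6, c: 11, d: 11, e: ⊤, f: -2}

Working:
Converged values:
  B0: | IN=(all ⊤) | OUT=(all ⊤)
  B1: | IN=(all ⊤) | OUT={d:1, e:3; rest ⊤}
  B2: | IN={d:1, e:3; rest ⊤} | OUT={a:2, c:2, d:1, e:3, f:6; rest ⊤}
  B3: | IN={a:2, c:2, d:1, e:3, f:6; rest ⊤} | OUT={a:3, c:2, d:1, e:3, f:3; rest ⊤}
  B4: | IN={a:3, c:2, d:1, e:3, f:3; rest ⊤} | OUT={a:3, b:6, c:2, d:-2, f:3; rest ⊤}
  B5: | IN={a:3, b:6; rest ⊤} | OUT={a:3, b:6, d:11; rest ⊤}
  B6: | IN={a:3, b:6, d:11; rest ⊤} | OUT={a:3, b:6, c:11, d:11, f:-2; rest ⊤}
  B7: | IN={a:3, b:6, c:11, d:11, f:-2; rest ⊤} | OUT={a:3, b:6, c:11, d:-2, e:1, f:6; rest ⊤}
  B8: | IN={a:3, b:6, c:11, d:-2, e:1, f:6; rest ⊤} | OUT={a:3, b:6, c:11, d:-2, e:1, f:6; rest ⊤}

Merge at B6: IN[B6] = OUT[B5] = {a: 3, b: 6, c: ⊤, d: 11, e: ⊤, f: ⊤}
Applying B6's transfer function to that IN value gives OUT[B6] (row B6 above).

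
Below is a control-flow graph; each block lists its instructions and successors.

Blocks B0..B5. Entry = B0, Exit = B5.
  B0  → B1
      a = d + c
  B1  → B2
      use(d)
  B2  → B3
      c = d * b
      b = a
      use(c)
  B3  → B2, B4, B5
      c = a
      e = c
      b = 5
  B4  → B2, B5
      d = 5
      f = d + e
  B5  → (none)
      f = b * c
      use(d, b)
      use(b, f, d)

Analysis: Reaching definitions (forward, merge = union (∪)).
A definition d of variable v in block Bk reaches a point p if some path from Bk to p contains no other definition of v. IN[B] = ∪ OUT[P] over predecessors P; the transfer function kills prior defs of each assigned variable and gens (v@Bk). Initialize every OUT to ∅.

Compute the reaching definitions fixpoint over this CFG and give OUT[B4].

Answer: {a@B0, b@B3, c@B3, d@B4, e@B3, f@B4}

Working:
Per-block solution:
  B0: | IN={} | OUT={a@B0}
  B1: | IN={a@B0} | OUT={a@B0}
  B2: | IN={a@B0, b@B3, c@B3, d@B4, e@B3, f@B4} | OUT={a@B0, b@B2, c@B2, d@B4, e@B3, f@B4}
  B3: | IN={a@B0, b@B2, c@B2, d@B4, e@B3, f@B4} | OUT={a@B0, b@B3, c@B3, d@B4, e@B3, f@B4}
  B4: | IN={a@B0, b@B3, c@B3, d@B4, e@B3, f@B4} | OUT={a@B0, b@B3, c@B3, d@B4, e@B3, f@B4}
  B5: | IN={a@B0, b@B3, c@B3, d@B4, e@B3, f@B4} | OUT={a@B0, b@B3, c@B3, d@B4, e@B3, f@B5}

Merge at B4: IN[B4] = OUT[B3] = {a@B0, b@B3, c@B3, d@B4, e@B3, f@B4}
Applying B4's transfer function to that IN value gives OUT[B4] (row B4 above).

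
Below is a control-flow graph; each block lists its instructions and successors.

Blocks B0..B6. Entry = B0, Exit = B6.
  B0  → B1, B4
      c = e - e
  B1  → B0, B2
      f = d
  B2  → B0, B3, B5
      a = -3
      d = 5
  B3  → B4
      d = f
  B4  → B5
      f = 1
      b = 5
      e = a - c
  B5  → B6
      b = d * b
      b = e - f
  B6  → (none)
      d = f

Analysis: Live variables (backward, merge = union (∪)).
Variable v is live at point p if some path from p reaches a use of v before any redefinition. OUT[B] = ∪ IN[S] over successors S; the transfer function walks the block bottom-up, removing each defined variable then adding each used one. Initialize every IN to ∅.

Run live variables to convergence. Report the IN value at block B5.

Converged values:
  B0:   IN={a, b, d, e}   OUT={a, b, c, d, e}
  B1:   IN={a, b, c, d, e}   OUT={a, b, c, d, e, f}
  B2:   IN={b, c, e, f}   OUT={a, b, c, d, e, f}
  B3:   IN={a, c, f}   OUT={a, c, d}
  B4:   IN={a, c, d}   OUT={b, d, e, f}
  B5:   IN={b, d, e, f}   OUT={f}
  B6:   IN={f}   OUT={}

Merge at B5: OUT[B5] = IN[B6] = {f}
Applying B5's transfer function to that OUT value gives IN[B5] (row B5 above).

Answer: {b, d, e, f}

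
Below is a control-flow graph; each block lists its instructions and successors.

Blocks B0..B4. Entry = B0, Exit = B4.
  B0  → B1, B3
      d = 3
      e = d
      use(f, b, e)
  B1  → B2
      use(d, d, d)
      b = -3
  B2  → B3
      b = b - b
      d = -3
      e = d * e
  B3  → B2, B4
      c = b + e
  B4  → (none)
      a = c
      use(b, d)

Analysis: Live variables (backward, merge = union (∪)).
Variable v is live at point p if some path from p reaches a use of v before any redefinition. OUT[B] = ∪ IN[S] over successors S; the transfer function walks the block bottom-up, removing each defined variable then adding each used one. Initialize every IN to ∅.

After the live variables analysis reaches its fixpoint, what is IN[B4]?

Fixpoint table:
  B0: | IN={b, f} | OUT={b, d, e}
  B1: | IN={d, e} | OUT={b, e}
  B2: | IN={b, e} | OUT={b, d, e}
  B3: | IN={b, d, e} | OUT={b, c, d, e}
  B4: | IN={b, c, d} | OUT={}

B4 is the boundary node: OUT[B4] = {}
Applying B4's transfer function to that OUT value gives IN[B4] (row B4 above).

Answer: {b, c, d}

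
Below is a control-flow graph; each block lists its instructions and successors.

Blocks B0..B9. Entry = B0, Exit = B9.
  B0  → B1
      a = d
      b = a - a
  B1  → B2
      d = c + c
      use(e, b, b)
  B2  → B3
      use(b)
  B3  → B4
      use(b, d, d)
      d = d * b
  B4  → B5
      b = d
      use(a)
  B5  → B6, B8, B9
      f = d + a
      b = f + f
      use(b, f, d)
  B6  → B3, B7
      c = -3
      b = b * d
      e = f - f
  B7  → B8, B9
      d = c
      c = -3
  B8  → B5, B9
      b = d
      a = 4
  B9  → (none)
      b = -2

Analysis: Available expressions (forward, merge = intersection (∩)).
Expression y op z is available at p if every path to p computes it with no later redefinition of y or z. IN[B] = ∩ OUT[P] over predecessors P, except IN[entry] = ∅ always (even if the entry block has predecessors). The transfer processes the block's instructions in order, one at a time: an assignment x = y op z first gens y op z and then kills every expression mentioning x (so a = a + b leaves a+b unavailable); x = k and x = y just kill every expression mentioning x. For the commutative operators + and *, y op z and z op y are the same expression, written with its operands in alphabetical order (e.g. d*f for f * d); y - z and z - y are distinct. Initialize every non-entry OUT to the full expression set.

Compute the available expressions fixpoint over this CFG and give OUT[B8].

Answer: {f+f}

Working:
Per-block solution:
  B0:  IN={}  OUT={a-a}
  B1:  IN={a-a}  OUT={a-a, c+c}
  B2:  IN={a-a, c+c}  OUT={a-a, c+c}
  B3:  IN={}  OUT={}
  B4:  IN={}  OUT={}
  B5:  IN={}  OUT={a+d, f+f}
  B6:  IN={a+d, f+f}  OUT={a+d, f+f, f-f}
  B7:  IN={a+d, f+f, f-f}  OUT={f+f, f-f}
  B8:  IN={f+f}  OUT={f+f}
  B9:  IN={f+f}  OUT={f+f}

Merge at B8: IN[B8] = OUT[B5] ∩ OUT[B7] = {f+f}
Applying B8's transfer function to that IN value gives OUT[B8] (row B8 above).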